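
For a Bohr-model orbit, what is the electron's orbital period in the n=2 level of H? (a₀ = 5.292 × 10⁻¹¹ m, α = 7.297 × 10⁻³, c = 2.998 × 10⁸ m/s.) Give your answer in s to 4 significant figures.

1.216 × 10⁻¹⁵ s

r = n²a₀/Z = 2²·5.292 × 10⁻¹¹/1 = 2.117 × 10⁻¹⁰ m
v = Zαc/n = 1·0.007297·2.998 × 10⁸/2 = 1.094 × 10⁶ m/s
T = 2πr/v = 1.216 × 10⁻¹⁵ s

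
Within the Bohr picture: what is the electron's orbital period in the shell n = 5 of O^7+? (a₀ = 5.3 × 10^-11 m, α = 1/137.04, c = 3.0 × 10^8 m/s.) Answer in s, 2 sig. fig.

3.0 × 10^-16 s

r = n²a₀/Z = 5²·5.3 × 10^-11/8 = 1.7 × 10^-10 m
v = Zαc/n = 8·0.0073·3.0 × 10^8/5 = 3.5 × 10^6 m/s
T = 2πr/v = 3.0 × 10^-16 s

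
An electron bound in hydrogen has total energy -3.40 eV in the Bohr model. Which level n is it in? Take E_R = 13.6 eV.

E_n = −E_R Z²/n² ⇒ n² = E_R Z²/(−E_n) = 13.6 × 1² / 3.40 ≈ 4.00
n = 2

2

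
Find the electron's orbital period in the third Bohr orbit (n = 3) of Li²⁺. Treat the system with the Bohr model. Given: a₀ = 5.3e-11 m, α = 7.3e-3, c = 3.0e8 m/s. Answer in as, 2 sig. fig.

460 as

r = n²a₀/Z = 3²·5.3e-11/3 = 1.6e-10 m
v = Zαc/n = 3·0.0073·3.0e8/3 = 2.2e6 m/s
T = 2πr/v = 4.6e-16 s = 460 as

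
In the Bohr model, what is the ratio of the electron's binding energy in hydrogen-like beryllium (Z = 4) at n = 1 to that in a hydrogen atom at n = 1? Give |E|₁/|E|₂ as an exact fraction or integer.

|E| ∝ Z^2 · n^-2
|E|₁/|E|₂ = (4/1)^2 · (1/1)^-2 = 16

16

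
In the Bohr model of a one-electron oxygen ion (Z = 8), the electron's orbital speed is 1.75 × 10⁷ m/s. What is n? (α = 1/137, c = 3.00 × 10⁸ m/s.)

1

v_n = Zαc/n ⇒ n = Zαc/v = 8 × 0.00730 × 3.00 × 10⁸ / 1.75 × 10⁷ ≈ 1.00
n = 1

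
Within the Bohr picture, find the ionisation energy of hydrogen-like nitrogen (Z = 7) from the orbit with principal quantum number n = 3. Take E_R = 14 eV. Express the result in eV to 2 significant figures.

76 eV

E_n = −E_R·Z²/n² = −14 × 7²/3² eV = -76 eV
Ionisation energy = −E_n = 76 eV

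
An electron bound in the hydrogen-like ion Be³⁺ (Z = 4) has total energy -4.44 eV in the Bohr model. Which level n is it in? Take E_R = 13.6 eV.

E_n = −E_R Z²/n² ⇒ n² = E_R Z²/(−E_n) = 13.6 × 4² / 4.44 ≈ 49.01
n = 7

7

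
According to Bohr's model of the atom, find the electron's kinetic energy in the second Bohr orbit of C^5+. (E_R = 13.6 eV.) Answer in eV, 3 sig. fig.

122 eV

For a Coulomb orbit the virial theorem gives K = −E_n.
E_n = −E_R·Z²/n², so K = E_R·Z²/n² = 13.6 × 6²/2² = 122 eV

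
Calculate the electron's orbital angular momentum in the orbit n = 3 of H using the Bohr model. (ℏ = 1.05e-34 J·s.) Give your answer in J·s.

L_n = nℏ = 3 × 1.05e-34 = 3.15e-34 J·s

3.15e-34 J·s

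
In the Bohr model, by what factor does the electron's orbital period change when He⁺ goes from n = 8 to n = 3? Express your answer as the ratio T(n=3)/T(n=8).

T ∝ Z^-2 · n^3; with Z fixed, T ∝ n^3.
T(n=3)/T(n=8) = (3/8)^3 = 27/512

27/512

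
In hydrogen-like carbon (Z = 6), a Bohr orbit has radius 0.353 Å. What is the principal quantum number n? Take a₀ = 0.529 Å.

2

r_n = n²a₀/Z ⇒ n² = rZ/a₀ = 0.353 × 6 / 0.529 ≈ 4.00
n = 2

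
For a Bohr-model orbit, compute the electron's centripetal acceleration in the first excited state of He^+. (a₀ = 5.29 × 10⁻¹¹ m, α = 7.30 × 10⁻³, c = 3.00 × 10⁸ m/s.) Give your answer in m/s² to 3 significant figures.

4.53 × 10²² m/s²

r = n²a₀/Z = 1.06 × 10⁻¹⁰ m, v = Zαc/n = 2.19 × 10⁶ m/s
a = v²/r = (2.19 × 10⁶)² / 1.06 × 10⁻¹⁰ = 4.53 × 10²² m/s²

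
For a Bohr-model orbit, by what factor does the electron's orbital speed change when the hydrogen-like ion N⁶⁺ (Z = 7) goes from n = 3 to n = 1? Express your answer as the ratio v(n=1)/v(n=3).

v ∝ Z^1 · n^-1; with Z fixed, v ∝ n^-1.
v(n=1)/v(n=3) = (1/3)^-1 = 3

3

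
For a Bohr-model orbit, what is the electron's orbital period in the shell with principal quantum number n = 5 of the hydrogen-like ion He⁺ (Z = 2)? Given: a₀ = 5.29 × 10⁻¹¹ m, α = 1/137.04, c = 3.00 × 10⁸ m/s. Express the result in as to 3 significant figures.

4740 as

r = n²a₀/Z = 5²·5.29 × 10⁻¹¹/2 = 6.61 × 10⁻¹⁰ m
v = Zαc/n = 2·0.00730·3.00 × 10⁸/5 = 8.76 × 10⁵ m/s
T = 2πr/v = 4.74 × 10⁻¹⁵ s = 4740 as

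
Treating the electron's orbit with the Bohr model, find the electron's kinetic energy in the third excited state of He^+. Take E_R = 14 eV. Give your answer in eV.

3.5 eV

For a Coulomb orbit the virial theorem gives K = −E_n.
E_n = −E_R·Z²/n², so K = E_R·Z²/n² = 14 × 2²/4² = 3.5 eV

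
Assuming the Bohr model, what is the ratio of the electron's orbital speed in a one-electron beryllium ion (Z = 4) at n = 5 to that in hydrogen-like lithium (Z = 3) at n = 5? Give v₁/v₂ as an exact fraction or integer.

v ∝ Z^1 · n^-1
v₁/v₂ = (4/3)^1 · (5/5)^-1 = 4/3

4/3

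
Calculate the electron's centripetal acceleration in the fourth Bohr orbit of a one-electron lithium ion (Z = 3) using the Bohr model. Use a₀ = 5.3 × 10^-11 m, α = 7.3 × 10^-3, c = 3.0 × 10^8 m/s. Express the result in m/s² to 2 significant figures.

r = n²a₀/Z = 2.8 × 10^-10 m, v = Zαc/n = 1.6 × 10^6 m/s
a = v²/r = (1.6 × 10^6)² / 2.8 × 10^-10 = 9.5 × 10^21 m/s²

9.5 × 10^21 m/s²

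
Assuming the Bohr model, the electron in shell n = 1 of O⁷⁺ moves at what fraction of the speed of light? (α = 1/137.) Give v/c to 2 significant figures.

0.058

v_n = Zαc/n, so v/c = Zα/n = 8 × 0.0073 / 1 = 0.058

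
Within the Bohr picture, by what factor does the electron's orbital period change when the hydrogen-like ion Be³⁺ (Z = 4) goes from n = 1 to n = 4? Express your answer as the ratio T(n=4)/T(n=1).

T ∝ Z^-2 · n^3; with Z fixed, T ∝ n^3.
T(n=4)/T(n=1) = (4/1)^3 = 64

64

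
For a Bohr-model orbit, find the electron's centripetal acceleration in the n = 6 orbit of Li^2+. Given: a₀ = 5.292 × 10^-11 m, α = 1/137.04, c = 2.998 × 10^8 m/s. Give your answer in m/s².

r = n²a₀/Z = 6.350 × 10^-10 m, v = Zαc/n = 1.094 × 10^6 m/s
a = v²/r = (1.094 × 10^6)² / 6.350 × 10^-10 = 1.884 × 10^21 m/s²

1.884 × 10^21 m/s²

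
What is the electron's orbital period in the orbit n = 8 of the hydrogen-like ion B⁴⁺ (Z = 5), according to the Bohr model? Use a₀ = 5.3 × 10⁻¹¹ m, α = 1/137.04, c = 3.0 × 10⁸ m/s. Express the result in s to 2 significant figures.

3.1 × 10⁻¹⁵ s

r = n²a₀/Z = 8²·5.3 × 10⁻¹¹/5 = 6.8 × 10⁻¹⁰ m
v = Zαc/n = 5·0.0073·3.0 × 10⁸/8 = 1.4 × 10⁶ m/s
T = 2πr/v = 3.1 × 10⁻¹⁵ s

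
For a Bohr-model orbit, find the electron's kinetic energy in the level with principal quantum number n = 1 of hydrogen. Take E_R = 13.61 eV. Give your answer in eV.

For a Coulomb orbit the virial theorem gives K = −E_n.
E_n = −E_R·Z²/n², so K = E_R·Z²/n² = 13.61 × 1²/1² = 13.61 eV

13.61 eV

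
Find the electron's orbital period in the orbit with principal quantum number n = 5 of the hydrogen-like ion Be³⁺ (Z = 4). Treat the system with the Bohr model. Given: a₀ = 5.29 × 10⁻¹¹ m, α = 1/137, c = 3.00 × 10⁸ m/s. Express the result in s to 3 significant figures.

1.19 × 10⁻¹⁵ s

r = n²a₀/Z = 5²·5.29 × 10⁻¹¹/4 = 3.31 × 10⁻¹⁰ m
v = Zαc/n = 4·0.00730·3.00 × 10⁸/5 = 1.75 × 10⁶ m/s
T = 2πr/v = 1.19 × 10⁻¹⁵ s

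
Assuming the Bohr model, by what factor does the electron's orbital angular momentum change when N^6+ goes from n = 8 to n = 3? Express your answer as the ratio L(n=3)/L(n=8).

3/8

L = nℏ depends only on n, so L ∝ n.
L(n=3)/L(n=8) = (3/8)^1 = 3/8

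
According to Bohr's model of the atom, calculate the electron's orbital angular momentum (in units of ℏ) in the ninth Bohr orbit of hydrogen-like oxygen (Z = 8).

9

L_n = nℏ, so L/ℏ = n = 9.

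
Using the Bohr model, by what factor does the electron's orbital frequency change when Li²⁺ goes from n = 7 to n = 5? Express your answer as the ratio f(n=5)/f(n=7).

f ∝ Z^2 · n^-3; with Z fixed, f ∝ n^-3.
f(n=5)/f(n=7) = (5/7)^-3 = 343/125

343/125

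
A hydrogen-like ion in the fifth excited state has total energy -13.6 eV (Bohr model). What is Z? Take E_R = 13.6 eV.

E_n = −E_R Z²/n² ⇒ Z² = −E_n n²/E_R = 13.6 × 6² / 13.6 ≈ 36.00
Z = 6

6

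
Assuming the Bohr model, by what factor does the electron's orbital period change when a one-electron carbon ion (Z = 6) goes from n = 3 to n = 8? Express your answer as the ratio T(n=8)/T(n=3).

T ∝ Z^-2 · n^3; with Z fixed, T ∝ n^3.
T(n=8)/T(n=3) = (8/3)^3 = 512/27

512/27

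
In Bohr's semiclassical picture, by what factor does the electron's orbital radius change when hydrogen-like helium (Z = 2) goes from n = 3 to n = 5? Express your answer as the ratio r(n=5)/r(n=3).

r ∝ Z^-1 · n^2; with Z fixed, r ∝ n^2.
r(n=5)/r(n=3) = (5/3)^2 = 25/9

25/9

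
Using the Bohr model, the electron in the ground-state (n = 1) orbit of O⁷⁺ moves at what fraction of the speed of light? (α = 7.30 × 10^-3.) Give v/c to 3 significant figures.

0.0584

v_n = Zαc/n, so v/c = Zα/n = 8 × 0.00730 / 1 = 0.0584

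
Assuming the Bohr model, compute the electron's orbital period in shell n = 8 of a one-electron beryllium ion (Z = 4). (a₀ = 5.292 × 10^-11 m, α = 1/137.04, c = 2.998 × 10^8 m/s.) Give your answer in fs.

r = n²a₀/Z = 8²·5.292 × 10^-11/4 = 8.467 × 10^-10 m
v = Zαc/n = 4·0.007297·2.998 × 10^8/8 = 1.094 × 10^6 m/s
T = 2πr/v = 4.864 × 10^-15 s = 4.864 fs

4.864 fs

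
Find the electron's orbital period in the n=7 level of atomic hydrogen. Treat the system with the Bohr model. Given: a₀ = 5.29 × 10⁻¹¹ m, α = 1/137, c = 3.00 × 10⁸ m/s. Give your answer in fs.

r = n²a₀/Z = 7²·5.29 × 10⁻¹¹/1 = 2.59 × 10⁻⁹ m
v = Zαc/n = 1·0.00730·3.00 × 10⁸/7 = 3.13 × 10⁵ m/s
T = 2πr/v = 5.21 × 10⁻¹⁴ s = 52.1 fs

52.1 fs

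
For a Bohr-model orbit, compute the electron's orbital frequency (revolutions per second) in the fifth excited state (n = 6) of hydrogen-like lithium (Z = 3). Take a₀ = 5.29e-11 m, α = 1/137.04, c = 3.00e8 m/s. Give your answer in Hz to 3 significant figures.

r = n²a₀/Z = 6.35e-10 m, v = Zαc/n = 1.09e6 m/s
f = v/(2πr) = 2.74e14 Hz

2.74e14 Hz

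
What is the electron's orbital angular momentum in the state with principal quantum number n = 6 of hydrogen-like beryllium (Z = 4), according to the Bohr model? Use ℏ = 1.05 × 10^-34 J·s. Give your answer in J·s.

L_n = nℏ = 6 × 1.05 × 10^-34 = 6.30 × 10^-34 J·s

6.30 × 10^-34 J·s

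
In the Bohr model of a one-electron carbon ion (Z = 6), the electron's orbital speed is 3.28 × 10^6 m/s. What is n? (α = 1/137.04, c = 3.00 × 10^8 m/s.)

4

v_n = Zαc/n ⇒ n = Zαc/v = 6 × 0.00730 × 3.00 × 10^8 / 3.28 × 10^6 ≈ 4.00
n = 4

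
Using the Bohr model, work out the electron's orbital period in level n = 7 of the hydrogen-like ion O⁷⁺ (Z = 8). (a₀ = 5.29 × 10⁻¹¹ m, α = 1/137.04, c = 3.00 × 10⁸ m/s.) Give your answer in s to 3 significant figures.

r = n²a₀/Z = 7²·5.29 × 10⁻¹¹/8 = 3.24 × 10⁻¹⁰ m
v = Zαc/n = 8·0.00730·3.00 × 10⁸/7 = 2.50 × 10⁶ m/s
T = 2πr/v = 8.14 × 10⁻¹⁶ s

8.14 × 10⁻¹⁶ s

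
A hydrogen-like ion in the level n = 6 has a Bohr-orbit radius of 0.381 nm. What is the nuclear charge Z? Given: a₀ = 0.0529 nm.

r_n = n²a₀/Z ⇒ Z = n²a₀/r = 6² × 0.0529 / 0.381 ≈ 5.00
Z = 5

5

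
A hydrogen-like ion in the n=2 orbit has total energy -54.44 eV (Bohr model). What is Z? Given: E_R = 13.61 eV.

E_n = −E_R Z²/n² ⇒ Z² = −E_n n²/E_R = 54.44 × 2² / 13.61 ≈ 16.00
Z = 4

4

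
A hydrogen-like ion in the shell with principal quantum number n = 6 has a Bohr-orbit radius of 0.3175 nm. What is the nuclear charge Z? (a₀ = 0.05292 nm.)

r_n = n²a₀/Z ⇒ Z = n²a₀/r = 6² × 0.05292 / 0.3175 ≈ 6.00
Z = 6

6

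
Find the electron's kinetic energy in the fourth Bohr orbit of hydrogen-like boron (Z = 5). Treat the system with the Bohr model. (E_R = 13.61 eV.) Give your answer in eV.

21.27 eV

For a Coulomb orbit the virial theorem gives K = −E_n.
E_n = −E_R·Z²/n², so K = E_R·Z²/n² = 13.61 × 5²/4² = 21.27 eV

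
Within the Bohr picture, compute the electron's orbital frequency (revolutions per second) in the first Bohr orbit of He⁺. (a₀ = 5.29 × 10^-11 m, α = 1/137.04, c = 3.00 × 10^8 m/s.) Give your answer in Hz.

r = n²a₀/Z = 2.65 × 10^-11 m, v = Zαc/n = 4.38 × 10^6 m/s
f = v/(2πr) = 2.63 × 10^16 Hz

2.63 × 10^16 Hz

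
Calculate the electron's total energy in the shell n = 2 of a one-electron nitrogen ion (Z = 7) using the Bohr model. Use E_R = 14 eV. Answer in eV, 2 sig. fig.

-170 eV

E_n = −E_R·Z²/n² = −14 × 7²/2² = -170 eV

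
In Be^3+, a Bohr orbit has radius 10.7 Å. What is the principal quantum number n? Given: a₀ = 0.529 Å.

9

r_n = n²a₀/Z ⇒ n² = rZ/a₀ = 10.7 × 4 / 0.529 ≈ 80.91
n = 9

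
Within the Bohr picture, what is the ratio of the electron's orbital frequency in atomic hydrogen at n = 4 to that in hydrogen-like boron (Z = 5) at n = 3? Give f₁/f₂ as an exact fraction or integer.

f ∝ Z^2 · n^-3
f₁/f₂ = (1/5)^2 · (4/3)^-3 = 27/1600

27/1600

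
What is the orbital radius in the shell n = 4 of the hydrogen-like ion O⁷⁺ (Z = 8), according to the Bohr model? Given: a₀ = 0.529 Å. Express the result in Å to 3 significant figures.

1.06 Å

r_n = n²a₀/Z = 4² × 0.529 / 8
    = 16 × 0.529 / 8 = 1.06 Å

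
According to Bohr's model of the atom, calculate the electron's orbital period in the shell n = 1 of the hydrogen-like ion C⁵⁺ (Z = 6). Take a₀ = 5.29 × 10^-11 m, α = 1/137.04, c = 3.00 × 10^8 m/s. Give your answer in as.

4.22 as

r = n²a₀/Z = 1²·5.29 × 10^-11/6 = 8.82 × 10^-12 m
v = Zαc/n = 6·0.00730·3.00 × 10^8/1 = 1.31 × 10^7 m/s
T = 2πr/v = 4.22 × 10^-18 s = 4.22 as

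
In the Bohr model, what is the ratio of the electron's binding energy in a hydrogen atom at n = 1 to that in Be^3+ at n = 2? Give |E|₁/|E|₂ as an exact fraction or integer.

|E| ∝ Z^2 · n^-2
|E|₁/|E|₂ = (1/4)^2 · (1/2)^-2 = 1/4

1/4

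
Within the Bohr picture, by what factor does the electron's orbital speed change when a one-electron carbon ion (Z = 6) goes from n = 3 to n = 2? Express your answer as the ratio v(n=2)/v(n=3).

3/2

v ∝ Z^1 · n^-1; with Z fixed, v ∝ n^-1.
v(n=2)/v(n=3) = (2/3)^-1 = 3/2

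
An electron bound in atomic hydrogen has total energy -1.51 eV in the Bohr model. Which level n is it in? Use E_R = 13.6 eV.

E_n = −E_R Z²/n² ⇒ n² = E_R Z²/(−E_n) = 13.6 × 1² / 1.51 ≈ 9.01
n = 3

3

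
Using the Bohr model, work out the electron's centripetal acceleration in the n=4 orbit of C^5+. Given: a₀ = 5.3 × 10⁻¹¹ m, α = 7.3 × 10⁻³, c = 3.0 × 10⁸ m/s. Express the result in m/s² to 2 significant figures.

7.6 × 10²² m/s²

r = n²a₀/Z = 1.4 × 10⁻¹⁰ m, v = Zαc/n = 3.3 × 10⁶ m/s
a = v²/r = (3.3 × 10⁶)² / 1.4 × 10⁻¹⁰ = 7.6 × 10²² m/s²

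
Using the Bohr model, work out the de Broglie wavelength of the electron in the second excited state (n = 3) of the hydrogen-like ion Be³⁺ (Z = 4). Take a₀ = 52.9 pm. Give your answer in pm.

The Bohr quantisation condition is nλ = 2πr_n.
r_n = n²a₀/Z = 119 pm
λ = 2πr_n/n = 2π·119/3 = 249 pm

249 pm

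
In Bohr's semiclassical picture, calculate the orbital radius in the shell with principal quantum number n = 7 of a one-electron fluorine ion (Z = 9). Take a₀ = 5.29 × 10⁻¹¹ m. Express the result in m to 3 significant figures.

r_n = n²a₀/Z = 7² × 5.29 × 10⁻¹¹ / 9
    = 49 × 5.29 × 10⁻¹¹ / 9 = 2.88 × 10⁻¹⁰ m

2.88 × 10⁻¹⁰ m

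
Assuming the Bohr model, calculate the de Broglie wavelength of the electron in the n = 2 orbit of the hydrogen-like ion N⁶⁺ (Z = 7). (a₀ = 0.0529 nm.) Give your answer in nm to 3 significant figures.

The Bohr quantisation condition is nλ = 2πr_n.
r_n = n²a₀/Z = 0.0302 nm
λ = 2πr_n/n = 2π·0.0302/2 = 0.0950 nm

0.0950 nm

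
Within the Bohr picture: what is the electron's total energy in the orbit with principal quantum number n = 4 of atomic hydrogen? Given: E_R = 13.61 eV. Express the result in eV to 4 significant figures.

-0.8506 eV

E_n = −E_R·Z²/n² = −13.61 × 1²/4² = -0.8506 eV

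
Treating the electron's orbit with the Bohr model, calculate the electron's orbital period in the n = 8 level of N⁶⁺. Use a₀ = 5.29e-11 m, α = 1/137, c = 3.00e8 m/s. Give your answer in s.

r = n²a₀/Z = 8²·5.29e-11/7 = 4.84e-10 m
v = Zαc/n = 7·0.00730·3.00e8/8 = 1.92e6 m/s
T = 2πr/v = 1.59e-15 s

1.59e-15 s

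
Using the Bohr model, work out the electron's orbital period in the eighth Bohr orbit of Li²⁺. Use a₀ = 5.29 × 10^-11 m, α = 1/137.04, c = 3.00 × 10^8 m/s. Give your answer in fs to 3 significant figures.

8.64 fs

r = n²a₀/Z = 8²·5.29 × 10^-11/3 = 1.13 × 10^-9 m
v = Zαc/n = 3·0.00730·3.00 × 10^8/8 = 8.21 × 10^5 m/s
T = 2πr/v = 8.64 × 10^-15 s = 8.64 fs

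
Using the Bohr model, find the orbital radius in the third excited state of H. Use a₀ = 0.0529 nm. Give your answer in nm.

0.846 nm

r_n = n²a₀/Z = 4² × 0.0529 / 1
    = 16 × 0.0529 / 1 = 0.846 nm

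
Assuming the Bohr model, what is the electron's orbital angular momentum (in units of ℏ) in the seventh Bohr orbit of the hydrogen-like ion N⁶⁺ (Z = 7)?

L_n = nℏ, so L/ℏ = n = 7.

7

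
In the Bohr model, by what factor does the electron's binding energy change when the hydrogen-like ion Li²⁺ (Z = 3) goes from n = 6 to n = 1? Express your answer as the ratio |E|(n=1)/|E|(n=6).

|E| ∝ Z^2 · n^-2; with Z fixed, |E| ∝ n^-2.
|E|(n=1)/|E|(n=6) = (1/6)^-2 = 36

36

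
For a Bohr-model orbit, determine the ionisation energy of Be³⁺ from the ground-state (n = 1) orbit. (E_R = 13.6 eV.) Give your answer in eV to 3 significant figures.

E_n = −E_R·Z²/n² = −13.6 × 4²/1² eV = -218 eV
Ionisation energy = −E_n = 218 eV

218 eV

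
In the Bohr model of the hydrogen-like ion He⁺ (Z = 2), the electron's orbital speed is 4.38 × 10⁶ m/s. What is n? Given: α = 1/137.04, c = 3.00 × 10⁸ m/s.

v_n = Zαc/n ⇒ n = Zαc/v = 2 × 0.00730 × 3.00 × 10⁸ / 4.38 × 10⁶ ≈ 1.00
n = 1

1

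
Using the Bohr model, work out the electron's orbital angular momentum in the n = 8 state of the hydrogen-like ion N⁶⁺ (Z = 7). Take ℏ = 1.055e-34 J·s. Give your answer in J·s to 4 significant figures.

8.440e-34 J·s

L_n = nℏ = 8 × 1.055e-34 = 8.440e-34 J·s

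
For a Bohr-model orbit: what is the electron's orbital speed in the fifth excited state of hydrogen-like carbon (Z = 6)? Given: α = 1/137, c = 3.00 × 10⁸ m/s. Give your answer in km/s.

2190 km/s

v_n = Zαc/n = 6 × 0.00730 × 3.00 × 10⁸ / 6
    = 2190 km/s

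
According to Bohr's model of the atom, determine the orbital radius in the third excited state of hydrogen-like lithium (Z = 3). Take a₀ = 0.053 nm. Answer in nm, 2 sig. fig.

0.28 nm

r_n = n²a₀/Z = 4² × 0.053 / 3
    = 16 × 0.053 / 3 = 0.28 nm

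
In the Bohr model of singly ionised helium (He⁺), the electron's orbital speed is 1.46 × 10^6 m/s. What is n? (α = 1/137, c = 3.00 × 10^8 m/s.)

3

v_n = Zαc/n ⇒ n = Zαc/v = 2 × 0.00730 × 3.00 × 10^8 / 1.46 × 10^6 ≈ 3.00
n = 3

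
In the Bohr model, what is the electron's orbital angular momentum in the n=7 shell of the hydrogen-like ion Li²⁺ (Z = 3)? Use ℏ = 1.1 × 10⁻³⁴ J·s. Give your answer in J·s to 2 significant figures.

7.7 × 10⁻³⁴ J·s

L_n = nℏ = 7 × 1.1 × 10⁻³⁴ = 7.7 × 10⁻³⁴ J·s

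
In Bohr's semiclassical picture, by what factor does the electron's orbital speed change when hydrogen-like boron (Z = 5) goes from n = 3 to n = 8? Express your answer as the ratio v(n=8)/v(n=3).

3/8

v ∝ Z^1 · n^-1; with Z fixed, v ∝ n^-1.
v(n=8)/v(n=3) = (8/3)^-1 = 3/8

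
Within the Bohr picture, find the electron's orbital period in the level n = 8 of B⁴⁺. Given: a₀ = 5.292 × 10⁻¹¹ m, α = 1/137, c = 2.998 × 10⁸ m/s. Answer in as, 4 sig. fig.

3112 as

r = n²a₀/Z = 8²·5.292 × 10⁻¹¹/5 = 6.774 × 10⁻¹⁰ m
v = Zαc/n = 5·0.007299·2.998 × 10⁸/8 = 1.368 × 10⁶ m/s
T = 2πr/v = 3.112 × 10⁻¹⁵ s = 3112 as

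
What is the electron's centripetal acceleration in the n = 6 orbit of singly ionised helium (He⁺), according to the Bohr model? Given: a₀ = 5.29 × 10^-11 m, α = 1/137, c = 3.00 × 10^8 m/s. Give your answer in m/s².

r = n²a₀/Z = 9.52 × 10^-10 m, v = Zαc/n = 7.30 × 10^5 m/s
a = v²/r = (7.30 × 10^5)² / 9.52 × 10^-10 = 5.60 × 10^20 m/s²

5.60 × 10^20 m/s²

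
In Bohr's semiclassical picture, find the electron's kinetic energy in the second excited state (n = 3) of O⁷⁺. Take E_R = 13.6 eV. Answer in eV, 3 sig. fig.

For a Coulomb orbit the virial theorem gives K = −E_n.
E_n = −E_R·Z²/n², so K = E_R·Z²/n² = 13.6 × 8²/3² = 96.7 eV

96.7 eV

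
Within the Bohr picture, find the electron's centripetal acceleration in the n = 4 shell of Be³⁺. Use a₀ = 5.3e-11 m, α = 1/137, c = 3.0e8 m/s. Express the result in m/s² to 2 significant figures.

2.3e22 m/s²

r = n²a₀/Z = 2.1e-10 m, v = Zαc/n = 2.2e6 m/s
a = v²/r = (2.2e6)² / 2.1e-10 = 2.3e22 m/s²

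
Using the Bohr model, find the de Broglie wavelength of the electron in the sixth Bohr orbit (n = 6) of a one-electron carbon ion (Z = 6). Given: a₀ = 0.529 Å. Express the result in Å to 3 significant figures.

3.32 Å

The Bohr quantisation condition is nλ = 2πr_n.
r_n = n²a₀/Z = 3.17 Å
λ = 2πr_n/n = 2π·3.17/6 = 3.32 Å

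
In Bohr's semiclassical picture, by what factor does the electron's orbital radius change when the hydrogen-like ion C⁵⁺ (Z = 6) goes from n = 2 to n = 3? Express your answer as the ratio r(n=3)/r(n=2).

r ∝ Z^-1 · n^2; with Z fixed, r ∝ n^2.
r(n=3)/r(n=2) = (3/2)^2 = 9/4

9/4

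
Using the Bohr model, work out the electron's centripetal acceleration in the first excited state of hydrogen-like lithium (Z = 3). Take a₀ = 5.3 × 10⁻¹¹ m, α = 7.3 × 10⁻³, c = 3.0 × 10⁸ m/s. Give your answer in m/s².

1.5 × 10²³ m/s²

r = n²a₀/Z = 7.1 × 10⁻¹¹ m, v = Zαc/n = 3.3 × 10⁶ m/s
a = v²/r = (3.3 × 10⁶)² / 7.1 × 10⁻¹¹ = 1.5 × 10²³ m/s²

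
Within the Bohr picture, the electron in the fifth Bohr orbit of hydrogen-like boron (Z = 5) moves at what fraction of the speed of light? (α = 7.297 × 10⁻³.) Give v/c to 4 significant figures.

v_n = Zαc/n, so v/c = Zα/n = 5 × 0.007297 / 5 = 0.007297

0.007297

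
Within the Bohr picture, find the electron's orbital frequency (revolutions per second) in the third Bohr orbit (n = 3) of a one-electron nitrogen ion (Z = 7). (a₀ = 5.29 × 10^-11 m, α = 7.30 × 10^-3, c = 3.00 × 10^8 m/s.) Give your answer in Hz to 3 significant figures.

r = n²a₀/Z = 6.80 × 10^-11 m, v = Zαc/n = 5.11 × 10^6 m/s
f = v/(2πr) = 1.20 × 10^16 Hz

1.20 × 10^16 Hz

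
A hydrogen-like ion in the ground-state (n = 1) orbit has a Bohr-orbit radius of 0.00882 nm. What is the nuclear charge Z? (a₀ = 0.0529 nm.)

6

r_n = n²a₀/Z ⇒ Z = n²a₀/r = 1² × 0.0529 / 0.00882 ≈ 6.00
Z = 6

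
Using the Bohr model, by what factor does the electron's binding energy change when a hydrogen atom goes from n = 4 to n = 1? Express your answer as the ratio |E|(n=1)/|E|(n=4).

16

|E| ∝ Z^2 · n^-2; with Z fixed, |E| ∝ n^-2.
|E|(n=1)/|E|(n=4) = (1/4)^-2 = 16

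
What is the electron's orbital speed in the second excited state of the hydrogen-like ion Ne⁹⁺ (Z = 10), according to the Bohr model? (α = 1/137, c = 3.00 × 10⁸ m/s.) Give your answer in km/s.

v_n = Zαc/n = 10 × 0.00730 × 3.00 × 10⁸ / 3
    = 7300 km/s

7300 km/s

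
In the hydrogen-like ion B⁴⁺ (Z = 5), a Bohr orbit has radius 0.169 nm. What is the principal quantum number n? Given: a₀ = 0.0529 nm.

r_n = n²a₀/Z ⇒ n² = rZ/a₀ = 0.169 × 5 / 0.0529 ≈ 15.97
n = 4

4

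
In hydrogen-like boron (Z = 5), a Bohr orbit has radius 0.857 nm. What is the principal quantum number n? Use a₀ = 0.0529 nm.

r_n = n²a₀/Z ⇒ n² = rZ/a₀ = 0.857 × 5 / 0.0529 ≈ 81.00
n = 9

9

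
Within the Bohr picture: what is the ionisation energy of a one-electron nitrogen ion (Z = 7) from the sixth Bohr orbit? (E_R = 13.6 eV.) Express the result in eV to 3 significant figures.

E_n = −E_R·Z²/n² = −13.6 × 7²/6² eV = -18.5 eV
Ionisation energy = −E_n = 18.5 eV

18.5 eV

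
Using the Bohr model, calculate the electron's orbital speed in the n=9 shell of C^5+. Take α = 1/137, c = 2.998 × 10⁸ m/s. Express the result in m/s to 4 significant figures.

v_n = Zαc/n = 6 × 0.007299 × 2.998 × 10⁸ / 9
    = 1.459 × 10⁶ m/s

1.459 × 10⁶ m/s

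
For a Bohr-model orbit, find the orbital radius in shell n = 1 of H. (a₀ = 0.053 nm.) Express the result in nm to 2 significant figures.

0.053 nm

r_n = n²a₀/Z = 1² × 0.053 / 1
    = 1 × 0.053 / 1 = 0.053 nm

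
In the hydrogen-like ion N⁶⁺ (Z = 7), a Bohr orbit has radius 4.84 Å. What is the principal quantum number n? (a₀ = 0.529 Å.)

r_n = n²a₀/Z ⇒ n² = rZ/a₀ = 4.84 × 7 / 0.529 ≈ 64.05
n = 8

8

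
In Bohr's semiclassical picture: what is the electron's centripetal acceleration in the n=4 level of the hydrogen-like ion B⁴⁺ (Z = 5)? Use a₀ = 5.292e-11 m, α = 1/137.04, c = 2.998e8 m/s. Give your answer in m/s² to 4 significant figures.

4.416e22 m/s²

r = n²a₀/Z = 1.693e-10 m, v = Zαc/n = 2.735e6 m/s
a = v²/r = (2.735e6)² / 1.693e-10 = 4.416e22 m/s²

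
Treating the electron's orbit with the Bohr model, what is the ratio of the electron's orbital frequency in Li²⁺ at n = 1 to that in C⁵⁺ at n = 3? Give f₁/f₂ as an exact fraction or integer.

f ∝ Z^2 · n^-3
f₁/f₂ = (3/6)^2 · (1/3)^-3 = 27/4

27/4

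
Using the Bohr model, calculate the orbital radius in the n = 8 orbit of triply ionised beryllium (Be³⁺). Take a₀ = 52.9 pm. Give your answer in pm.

r_n = n²a₀/Z = 8² × 52.9 / 4
    = 64 × 52.9 / 4 = 846 pm

846 pm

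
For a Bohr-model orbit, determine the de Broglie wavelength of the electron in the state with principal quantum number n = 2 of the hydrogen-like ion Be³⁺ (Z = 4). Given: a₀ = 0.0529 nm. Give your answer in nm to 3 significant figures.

0.166 nm

The Bohr quantisation condition is nλ = 2πr_n.
r_n = n²a₀/Z = 0.0529 nm
λ = 2πr_n/n = 2π·0.0529/2 = 0.166 nm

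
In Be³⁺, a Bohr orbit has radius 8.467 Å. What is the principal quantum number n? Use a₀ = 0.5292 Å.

8

r_n = n²a₀/Z ⇒ n² = rZ/a₀ = 8.467 × 4 / 0.5292 ≈ 64.00
n = 8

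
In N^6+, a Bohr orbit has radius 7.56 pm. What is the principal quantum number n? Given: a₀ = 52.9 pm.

1

r_n = n²a₀/Z ⇒ n² = rZ/a₀ = 7.56 × 7 / 52.9 ≈ 1.00
n = 1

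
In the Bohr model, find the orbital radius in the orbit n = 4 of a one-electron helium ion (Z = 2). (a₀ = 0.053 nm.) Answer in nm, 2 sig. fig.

0.42 nm

r_n = n²a₀/Z = 4² × 0.053 / 2
    = 16 × 0.053 / 2 = 0.42 nm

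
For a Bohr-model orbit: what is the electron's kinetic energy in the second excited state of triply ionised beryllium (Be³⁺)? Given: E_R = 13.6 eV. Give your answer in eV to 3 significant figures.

For a Coulomb orbit the virial theorem gives K = −E_n.
E_n = −E_R·Z²/n², so K = E_R·Z²/n² = 13.6 × 4²/3² = 24.2 eV

24.2 eV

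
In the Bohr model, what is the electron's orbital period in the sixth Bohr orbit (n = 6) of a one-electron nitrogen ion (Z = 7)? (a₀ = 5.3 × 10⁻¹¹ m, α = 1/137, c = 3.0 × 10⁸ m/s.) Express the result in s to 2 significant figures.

6.7 × 10⁻¹⁶ s

r = n²a₀/Z = 6²·5.3 × 10⁻¹¹/7 = 2.7 × 10⁻¹⁰ m
v = Zαc/n = 7·0.0073·3.0 × 10⁸/6 = 2.6 × 10⁶ m/s
T = 2πr/v = 6.7 × 10⁻¹⁶ s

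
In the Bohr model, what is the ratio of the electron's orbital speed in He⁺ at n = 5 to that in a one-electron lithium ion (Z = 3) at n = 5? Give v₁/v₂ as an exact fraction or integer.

2/3

v ∝ Z^1 · n^-1
v₁/v₂ = (2/3)^1 · (5/5)^-1 = 2/3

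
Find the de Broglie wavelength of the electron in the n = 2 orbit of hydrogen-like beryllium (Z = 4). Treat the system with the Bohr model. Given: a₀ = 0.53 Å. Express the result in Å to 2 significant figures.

1.7 Å

The Bohr quantisation condition is nλ = 2πr_n.
r_n = n²a₀/Z = 0.53 Å
λ = 2πr_n/n = 2π·0.53/2 = 1.7 Å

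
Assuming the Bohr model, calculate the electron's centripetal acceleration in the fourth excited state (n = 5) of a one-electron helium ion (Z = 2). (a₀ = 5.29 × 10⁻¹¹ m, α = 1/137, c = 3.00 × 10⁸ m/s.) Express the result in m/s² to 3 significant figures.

1.16 × 10²¹ m/s²

r = n²a₀/Z = 6.61 × 10⁻¹⁰ m, v = Zαc/n = 8.76 × 10⁵ m/s
a = v²/r = (8.76 × 10⁵)² / 6.61 × 10⁻¹⁰ = 1.16 × 10²¹ m/s²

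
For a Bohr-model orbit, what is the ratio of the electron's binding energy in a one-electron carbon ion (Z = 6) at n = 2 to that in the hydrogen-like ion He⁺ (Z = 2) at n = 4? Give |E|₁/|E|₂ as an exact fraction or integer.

36

|E| ∝ Z^2 · n^-2
|E|₁/|E|₂ = (6/2)^2 · (2/4)^-2 = 36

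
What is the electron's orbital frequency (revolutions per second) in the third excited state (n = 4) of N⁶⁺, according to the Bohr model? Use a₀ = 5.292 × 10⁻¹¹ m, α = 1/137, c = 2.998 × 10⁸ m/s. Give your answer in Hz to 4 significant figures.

r = n²a₀/Z = 1.210 × 10⁻¹⁰ m, v = Zαc/n = 3.830 × 10⁶ m/s
f = v/(2πr) = 5.039 × 10¹⁵ Hz

5.039 × 10¹⁵ Hz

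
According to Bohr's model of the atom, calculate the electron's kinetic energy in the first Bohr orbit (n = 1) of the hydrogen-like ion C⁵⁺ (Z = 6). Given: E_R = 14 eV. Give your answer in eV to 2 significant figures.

500 eV

For a Coulomb orbit the virial theorem gives K = −E_n.
E_n = −E_R·Z²/n², so K = E_R·Z²/n² = 14 × 6²/1² = 500 eV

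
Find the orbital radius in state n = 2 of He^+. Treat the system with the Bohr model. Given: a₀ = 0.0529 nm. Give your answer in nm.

0.106 nm

r_n = n²a₀/Z = 2² × 0.0529 / 2
    = 4 × 0.0529 / 2 = 0.106 nm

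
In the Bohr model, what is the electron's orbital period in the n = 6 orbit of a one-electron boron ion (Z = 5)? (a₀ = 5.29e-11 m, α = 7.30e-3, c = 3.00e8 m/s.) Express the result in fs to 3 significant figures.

1.31 fs

r = n²a₀/Z = 6²·5.29e-11/5 = 3.81e-10 m
v = Zαc/n = 5·0.00730·3.00e8/6 = 1.82e6 m/s
T = 2πr/v = 1.31e-15 s = 1.31 fs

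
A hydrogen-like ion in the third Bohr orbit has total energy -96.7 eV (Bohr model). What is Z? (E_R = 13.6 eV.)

E_n = −E_R Z²/n² ⇒ Z² = −E_n n²/E_R = 96.7 × 3² / 13.6 ≈ 63.99
Z = 8

8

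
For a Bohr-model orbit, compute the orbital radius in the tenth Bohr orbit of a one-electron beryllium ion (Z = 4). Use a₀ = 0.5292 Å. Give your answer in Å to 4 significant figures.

r_n = n²a₀/Z = 10² × 0.5292 / 4
    = 100 × 0.5292 / 4 = 13.23 Å

13.23 Å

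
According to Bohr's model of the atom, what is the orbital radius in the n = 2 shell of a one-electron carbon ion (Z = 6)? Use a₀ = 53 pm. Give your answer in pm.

35 pm

r_n = n²a₀/Z = 2² × 53 / 6
    = 4 × 53 / 6 = 35 pm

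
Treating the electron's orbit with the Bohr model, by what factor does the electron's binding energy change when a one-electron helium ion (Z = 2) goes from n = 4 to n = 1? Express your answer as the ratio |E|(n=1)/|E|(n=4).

16

|E| ∝ Z^2 · n^-2; with Z fixed, |E| ∝ n^-2.
|E|(n=1)/|E|(n=4) = (1/4)^-2 = 16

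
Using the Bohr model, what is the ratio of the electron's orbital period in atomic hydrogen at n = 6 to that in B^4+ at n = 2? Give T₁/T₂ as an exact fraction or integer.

675

T ∝ Z^-2 · n^3
T₁/T₂ = (1/5)^-2 · (6/2)^3 = 675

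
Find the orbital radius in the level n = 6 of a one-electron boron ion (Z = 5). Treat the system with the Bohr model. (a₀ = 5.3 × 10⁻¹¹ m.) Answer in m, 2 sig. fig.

3.8 × 10⁻¹⁰ m

r_n = n²a₀/Z = 6² × 5.3 × 10⁻¹¹ / 5
    = 36 × 5.3 × 10⁻¹¹ / 5 = 3.8 × 10⁻¹⁰ m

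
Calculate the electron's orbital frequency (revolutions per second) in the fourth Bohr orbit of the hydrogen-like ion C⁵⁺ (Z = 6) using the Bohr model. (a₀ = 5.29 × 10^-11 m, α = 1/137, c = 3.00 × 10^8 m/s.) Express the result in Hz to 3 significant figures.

3.71 × 10^15 Hz

r = n²a₀/Z = 1.41 × 10^-10 m, v = Zαc/n = 3.28 × 10^6 m/s
f = v/(2πr) = 3.71 × 10^15 Hz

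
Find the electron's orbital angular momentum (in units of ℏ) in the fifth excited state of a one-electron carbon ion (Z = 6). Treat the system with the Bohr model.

L_n = nℏ, so L/ℏ = n = 6.

6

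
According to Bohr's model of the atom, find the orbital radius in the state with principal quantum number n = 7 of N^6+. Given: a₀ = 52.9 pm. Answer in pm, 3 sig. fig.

r_n = n²a₀/Z = 7² × 52.9 / 7
    = 49 × 52.9 / 7 = 370 pm

370 pm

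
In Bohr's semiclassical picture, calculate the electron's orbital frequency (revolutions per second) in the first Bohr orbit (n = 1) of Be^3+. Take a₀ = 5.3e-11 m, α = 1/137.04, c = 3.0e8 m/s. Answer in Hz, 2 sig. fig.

1.1e17 Hz

r = n²a₀/Z = 1.3e-11 m, v = Zαc/n = 8.8e6 m/s
f = v/(2πr) = 1.1e17 Hz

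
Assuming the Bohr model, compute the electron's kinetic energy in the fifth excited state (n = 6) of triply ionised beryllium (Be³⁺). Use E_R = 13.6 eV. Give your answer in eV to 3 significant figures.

6.04 eV

For a Coulomb orbit the virial theorem gives K = −E_n.
E_n = −E_R·Z²/n², so K = E_R·Z²/n² = 13.6 × 4²/6² = 6.04 eV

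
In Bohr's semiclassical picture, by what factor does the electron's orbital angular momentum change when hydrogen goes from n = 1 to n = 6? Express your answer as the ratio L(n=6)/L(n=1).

L = nℏ depends only on n, so L ∝ n.
L(n=6)/L(n=1) = (6/1)^1 = 6

6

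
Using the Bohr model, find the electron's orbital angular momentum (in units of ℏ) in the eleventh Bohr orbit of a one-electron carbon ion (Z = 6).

L_n = nℏ, so L/ℏ = n = 11.

11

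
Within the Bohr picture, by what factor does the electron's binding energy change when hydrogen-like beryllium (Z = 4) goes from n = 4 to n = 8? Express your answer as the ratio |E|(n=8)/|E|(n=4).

|E| ∝ Z^2 · n^-2; with Z fixed, |E| ∝ n^-2.
|E|(n=8)/|E|(n=4) = (8/4)^-2 = 1/4

1/4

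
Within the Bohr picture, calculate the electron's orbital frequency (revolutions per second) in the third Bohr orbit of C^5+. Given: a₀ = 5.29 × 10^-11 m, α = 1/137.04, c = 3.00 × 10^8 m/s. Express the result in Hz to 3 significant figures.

r = n²a₀/Z = 7.94 × 10^-11 m, v = Zαc/n = 4.38 × 10^6 m/s
f = v/(2πr) = 8.78 × 10^15 Hz

8.78 × 10^15 Hz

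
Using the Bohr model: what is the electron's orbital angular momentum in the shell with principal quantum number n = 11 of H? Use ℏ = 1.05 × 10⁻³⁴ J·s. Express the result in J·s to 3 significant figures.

1.16 × 10⁻³³ J·s

L_n = nℏ = 11 × 1.05 × 10⁻³⁴ = 1.16 × 10⁻³³ J·s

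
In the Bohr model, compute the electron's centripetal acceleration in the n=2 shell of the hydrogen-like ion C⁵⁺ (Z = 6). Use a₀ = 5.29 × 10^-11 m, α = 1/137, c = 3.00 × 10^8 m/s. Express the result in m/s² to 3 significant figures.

1.22 × 10^24 m/s²

r = n²a₀/Z = 3.53 × 10^-11 m, v = Zαc/n = 6.57 × 10^6 m/s
a = v²/r = (6.57 × 10^6)² / 3.53 × 10^-11 = 1.22 × 10^24 m/s²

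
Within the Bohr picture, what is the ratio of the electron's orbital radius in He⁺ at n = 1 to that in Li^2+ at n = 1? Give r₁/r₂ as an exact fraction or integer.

3/2

r ∝ Z^-1 · n^2
r₁/r₂ = (2/3)^-1 · (1/1)^2 = 3/2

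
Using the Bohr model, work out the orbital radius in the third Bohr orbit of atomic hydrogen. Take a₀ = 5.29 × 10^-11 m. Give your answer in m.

r_n = n²a₀/Z = 3² × 5.29 × 10^-11 / 1
    = 9 × 5.29 × 10^-11 / 1 = 4.76 × 10^-10 m

4.76 × 10^-10 m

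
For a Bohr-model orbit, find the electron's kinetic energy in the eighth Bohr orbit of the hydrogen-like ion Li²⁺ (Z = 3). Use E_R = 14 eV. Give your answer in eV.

For a Coulomb orbit the virial theorem gives K = −E_n.
E_n = −E_R·Z²/n², so K = E_R·Z²/n² = 14 × 3²/8² = 2.0 eV

2.0 eV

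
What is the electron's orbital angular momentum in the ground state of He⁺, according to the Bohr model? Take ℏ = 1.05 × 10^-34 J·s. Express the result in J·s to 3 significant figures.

L_n = nℏ = 1 × 1.05 × 10^-34 = 1.05 × 10^-34 J·s

1.05 × 10^-34 J·s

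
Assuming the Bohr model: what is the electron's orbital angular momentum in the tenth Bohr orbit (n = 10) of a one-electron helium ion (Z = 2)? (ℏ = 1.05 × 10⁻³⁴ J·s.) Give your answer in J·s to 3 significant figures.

L_n = nℏ = 10 × 1.05 × 10⁻³⁴ = 1.05 × 10⁻³³ J·s

1.05 × 10⁻³³ J·s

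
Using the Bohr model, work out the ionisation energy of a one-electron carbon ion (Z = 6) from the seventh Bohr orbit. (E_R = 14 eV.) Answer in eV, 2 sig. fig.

10 eV

E_n = −E_R·Z²/n² = −14 × 6²/7² eV = -10 eV
Ionisation energy = −E_n = 10 eV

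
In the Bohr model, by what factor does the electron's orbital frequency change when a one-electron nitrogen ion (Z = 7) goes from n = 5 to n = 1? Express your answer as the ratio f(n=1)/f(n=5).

125

f ∝ Z^2 · n^-3; with Z fixed, f ∝ n^-3.
f(n=1)/f(n=5) = (1/5)^-3 = 125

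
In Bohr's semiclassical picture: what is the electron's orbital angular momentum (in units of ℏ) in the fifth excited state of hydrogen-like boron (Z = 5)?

L_n = nℏ, so L/ℏ = n = 6.

6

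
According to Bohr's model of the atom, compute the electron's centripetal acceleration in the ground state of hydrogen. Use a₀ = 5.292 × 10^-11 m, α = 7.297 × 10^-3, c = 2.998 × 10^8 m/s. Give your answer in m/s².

r = n²a₀/Z = 5.292 × 10^-11 m, v = Zαc/n = 2.188 × 10^6 m/s
a = v²/r = (2.188 × 10^6)² / 5.292 × 10^-11 = 9.043 × 10^22 m/s²

9.043 × 10^22 m/s²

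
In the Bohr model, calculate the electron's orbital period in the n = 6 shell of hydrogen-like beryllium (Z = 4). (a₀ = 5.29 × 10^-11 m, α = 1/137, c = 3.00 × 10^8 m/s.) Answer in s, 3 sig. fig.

r = n²a₀/Z = 6²·5.29 × 10^-11/4 = 4.76 × 10^-10 m
v = Zαc/n = 4·0.00730·3.00 × 10^8/6 = 1.46 × 10^6 m/s
T = 2πr/v = 2.05 × 10^-15 s

2.05 × 10^-15 s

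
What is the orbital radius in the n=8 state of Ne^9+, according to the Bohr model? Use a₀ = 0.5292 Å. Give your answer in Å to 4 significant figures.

r_n = n²a₀/Z = 8² × 0.5292 / 10
    = 64 × 0.5292 / 10 = 3.387 Å

3.387 Å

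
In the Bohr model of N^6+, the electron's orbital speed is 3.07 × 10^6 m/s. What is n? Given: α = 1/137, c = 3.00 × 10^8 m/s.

5

v_n = Zαc/n ⇒ n = Zαc/v = 7 × 0.00730 × 3.00 × 10^8 / 3.07 × 10^6 ≈ 4.99
n = 5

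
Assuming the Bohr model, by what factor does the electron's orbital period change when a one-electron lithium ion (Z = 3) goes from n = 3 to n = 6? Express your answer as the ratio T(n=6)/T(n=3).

8

T ∝ Z^-2 · n^3; with Z fixed, T ∝ n^3.
T(n=6)/T(n=3) = (6/3)^3 = 8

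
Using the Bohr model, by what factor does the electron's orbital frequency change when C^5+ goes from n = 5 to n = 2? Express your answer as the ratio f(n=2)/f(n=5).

f ∝ Z^2 · n^-3; with Z fixed, f ∝ n^-3.
f(n=2)/f(n=5) = (2/5)^-3 = 125/8

125/8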